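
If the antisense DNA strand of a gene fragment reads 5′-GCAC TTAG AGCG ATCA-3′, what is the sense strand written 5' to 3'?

5'-TGATCGCTCTAAGTGC-3'

The coding strand is complementary and antiparallel to the template: take the complement (A↔T, G↔C) and reverse.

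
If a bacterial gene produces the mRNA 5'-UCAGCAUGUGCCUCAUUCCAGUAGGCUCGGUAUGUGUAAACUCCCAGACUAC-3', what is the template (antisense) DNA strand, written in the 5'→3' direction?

5'-GTAGTCTGGGAGTTTACACATACCGAGCCTACTGGAATGAGGCACATGCTGA-3'

Replace U with T to get the coding DNA strand: TCAGCATGTGCCTCATTCCAGTAGGCTCGGTATGTGTAAACTCCCAGACTAC. The template strand is its reverse complement (complement AGTCGTACACGGAGTAAGGTCATCCGAGCCATACACATTTGAGGGTCTGATG, then reverse).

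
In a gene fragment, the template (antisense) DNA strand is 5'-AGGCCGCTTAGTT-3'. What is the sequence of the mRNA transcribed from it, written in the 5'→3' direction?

5'-AACUAAGCGGCCU-3'

The mRNA has the sequence of the coding strand (reverse complement of the template) with T→U. Reverse complement of AGGCCGCTTAGTT is AACTAAGCGGCCT; then T→U.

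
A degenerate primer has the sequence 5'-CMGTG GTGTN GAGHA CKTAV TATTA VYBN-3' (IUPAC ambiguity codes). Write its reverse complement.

Standard pairs A↔T, G↔C; ambiguity codes pair Y↔R, M↔K, B↔V, H↔D, N↔N. Complement (GKCACCACANCTCDTGMATBATAATBRVN), then reverse for 5'→3'.

5'-NVRBTAATABTAMGTDCTCNACACCACKG-3'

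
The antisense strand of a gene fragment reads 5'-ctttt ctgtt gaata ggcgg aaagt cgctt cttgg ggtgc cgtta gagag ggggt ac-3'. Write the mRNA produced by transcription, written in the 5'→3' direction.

RNA polymerase reads the template 3'→5' and synthesizes mRNA 5'→3' by base-pairing (A→U, T→A, G↔C). The complement of the template is GAAAAGACAACTTATCCGCCTTTCAGCGAAGAACCCCACGGCAATCTCTCCCCCATG; antiparallel, so 5'→3' the coding strand is GTACCCCCTCTCTAACGGCACCCCAAGAAGCGACTTTCCGCCTATTCAACAGAAAAG. Replace T with U for the mRNA.

5'-GUACCCCCUCUCUAACGGCACCCCAAGAAGCGACUUUCCGCCUAUUCAACAGAAAAG-3'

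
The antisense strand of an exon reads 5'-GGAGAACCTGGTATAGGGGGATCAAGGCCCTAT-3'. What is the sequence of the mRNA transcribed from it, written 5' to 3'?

5'-AUAGGGCCUUGAUCCCCCUAUACCAGGUUCUCC-3'

RNA polymerase reads the template 3'→5' and synthesizes mRNA 5'→3' by base-pairing (A→U, T→A, G↔C). The complement of the template is CCTCTTGGACCATATCCCCCTAGTTCCGGGATA; antiparallel, so 5'→3' the coding strand is ATAGGGCCTTGATCCCCCTATACCAGGTTCTCC. Replace T with U for the mRNA.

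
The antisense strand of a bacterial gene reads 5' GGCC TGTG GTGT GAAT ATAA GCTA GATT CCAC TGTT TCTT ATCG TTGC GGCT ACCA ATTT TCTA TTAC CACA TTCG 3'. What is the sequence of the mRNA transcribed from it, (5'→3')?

5'-CGAAUGUGGUAAUAGAAAAUUGGUAGCCGCAACGAUAAGAAACAGUGGAAUCUAGCUUAUAUUCACACCACAGGCC-3'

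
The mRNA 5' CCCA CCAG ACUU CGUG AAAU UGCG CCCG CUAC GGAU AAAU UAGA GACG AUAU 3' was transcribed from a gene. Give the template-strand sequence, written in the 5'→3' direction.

5'-ATATCGTCTCTAATTTATCCGTAGCGGGCGCAATTTCACGAAGTCTGGTGGG-3'

Replace U with T to get the coding DNA strand: CCCACCAGACTTCGTGAAATTGCGCCCGCTACGGATAAATTAGAGACGATAT. The template strand is its reverse complement (complement GGGTGGTCTGAAGCACTTTAACGCGGGCGATGCCTATTTAATCTCTGCTATA, then reverse).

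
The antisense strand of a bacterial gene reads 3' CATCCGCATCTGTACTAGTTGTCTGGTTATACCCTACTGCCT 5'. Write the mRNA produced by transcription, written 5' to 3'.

Reading the template 3'→5' as shown, RNA polymerase pairs each base (A→U, T→A, G↔C) to build mRNA 5'→3' directly.

5'-GUAGGCGUAGACAUGAUCAACAGACCAAUAUGGGAUGACGGA-3'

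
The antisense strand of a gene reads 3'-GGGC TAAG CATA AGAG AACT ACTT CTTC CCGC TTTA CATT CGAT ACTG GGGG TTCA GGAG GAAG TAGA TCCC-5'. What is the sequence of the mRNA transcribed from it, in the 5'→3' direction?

5'-CCCGAUUCGUAUUCUCUUGAUGAAGAAGGGCGAAAUGUAAGCUAUGACCCCCAAGUCCUCCUUCAUCUAGGG-3'

Reading the template 3'→5' as shown, RNA polymerase pairs each base (A→U, T→A, G↔C) to build mRNA 5'→3' directly.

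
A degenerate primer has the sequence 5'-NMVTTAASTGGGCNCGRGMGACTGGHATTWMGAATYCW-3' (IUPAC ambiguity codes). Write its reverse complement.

Standard pairs A↔T, G↔C; ambiguity codes pair R↔Y, M↔K, W↔W, S↔S, H↔D, V↔B, N↔N. Complement (NKBAATTSACCCGNGCYCKCTGACCDTAAWKCTTARGW), then reverse for 5'→3'.

5'-WGRATTCKWAATDCCAGTCKCYCGNGCCCASTTAABKN-3'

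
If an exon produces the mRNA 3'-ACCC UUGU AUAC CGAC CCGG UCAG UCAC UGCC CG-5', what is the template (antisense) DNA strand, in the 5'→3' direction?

5′-TGGGAACATATGGCTGGGCCAGTCAGTGACGGGC-3′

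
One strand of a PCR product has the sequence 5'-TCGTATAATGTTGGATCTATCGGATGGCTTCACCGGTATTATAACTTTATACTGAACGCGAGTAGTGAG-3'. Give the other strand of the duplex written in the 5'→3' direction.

The complement of TCGTATAATGTTGGATCTATCGGATGGCTTCACCGGTATTATAACTTTATACTGAACGCGAGTAGTGAG is AGCATATTACAACCTAGATAGCCTACCGAAGTGGCCATAATATTGAAATATGACTTGCGCTCATCACTC (A↔T, G↔C). DNA strands are antiparallel, so the complementary strand runs 3'→5'; reversing gives the 5'→3' form.

5'-CTCACTACTCGCGTTCAGTATAAAGTTATAATACCGGTGAAGCCATCCGATAGATCCAACATTATACGA-3'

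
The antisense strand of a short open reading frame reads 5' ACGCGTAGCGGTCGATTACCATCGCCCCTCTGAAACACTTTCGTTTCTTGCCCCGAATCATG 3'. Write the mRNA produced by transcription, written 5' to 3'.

RNA polymerase reads the template 3'→5' and synthesizes mRNA 5'→3' by base-pairing (A→U, T→A, G↔C). The complement of the template is TGCGCATCGCCAGCTAATGGTAGCGGGGAGACTTTGTGAAAGCAAAGAACGGGGCTTAGTAC; antiparallel, so 5'→3' the coding strand is CATGATTCGGGGCAAGAAACGAAAGTGTTTCAGAGGGGCGATGGTAATCGACCGCTACGCGT. Replace T with U for the mRNA.

5'-CAUGAUUCGGGGCAAGAAACGAAAGUGUUUCAGAGGGGCGAUGGUAAUCGACCGCUACGCGU-3'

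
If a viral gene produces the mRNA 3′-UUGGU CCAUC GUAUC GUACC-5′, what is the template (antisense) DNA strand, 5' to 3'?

5'-AACCAGGTAGCATAGCATGG-3'

Written 5'→3' the mRNA is CCAUGCUAUGCUACCUGGUU, so the coding DNA strand is CCATGCTATGCTACCTGGTT. The template is its reverse complement.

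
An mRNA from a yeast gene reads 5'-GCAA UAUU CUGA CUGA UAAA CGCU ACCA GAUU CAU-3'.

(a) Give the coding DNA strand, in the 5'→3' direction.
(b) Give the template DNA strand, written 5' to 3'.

(a) The coding strand matches the mRNA with U→T.
(b) The template strand is the reverse complement of the coding strand.

(a) 5'-GCAATATTCTGACTGATAAACGCTACCAGATTCAT-3'
(b) 5'-ATGAATCTGGTAGCGTTTATCAGTCAGAATATTGC-3'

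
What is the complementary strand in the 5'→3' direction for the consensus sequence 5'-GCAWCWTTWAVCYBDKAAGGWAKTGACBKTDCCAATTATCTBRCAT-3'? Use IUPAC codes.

Standard pairs A↔T, G↔C; ambiguity codes pair R↔Y, K↔M, W↔W, B↔V, D↔H. Complement (CGTWGWAAWTBGRVHMTTCCWTMACTGVMAHGGTTAATAGAVYGTA), then reverse for 5'→3'.

5'-ATGYVAGATAATTGGHAMVGTCAMTWCCTTMHVRGBTWAAWGWTGC-3'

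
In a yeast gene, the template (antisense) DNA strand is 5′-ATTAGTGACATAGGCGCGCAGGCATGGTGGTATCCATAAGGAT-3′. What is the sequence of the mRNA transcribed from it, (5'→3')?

The mRNA has the sequence of the coding strand (reverse complement of the template) with T→U. Reverse complement of ATTAGTGACATAGGCGCGCAGGCATGGTGGTATCCATAAGGAT is ATCCTTATGGATACCACCATGCCTGCGCGCCTATGTCACTAAT; then T→U.

5'-AUCCUUAUGGAUACCACCAUGCCUGCGCGCCUAUGUCACUAAU-3'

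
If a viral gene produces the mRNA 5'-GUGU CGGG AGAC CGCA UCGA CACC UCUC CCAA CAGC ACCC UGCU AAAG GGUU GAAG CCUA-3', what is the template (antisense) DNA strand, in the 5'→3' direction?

5'-TAGGCTTCAACCCTTTAGCAGGGTGCTGTTGGGAGAGGTGTCGATGCGGTCTCCCGACAC-3'

Replace U with T to get the coding DNA strand: GTGTCGGGAGACCGCATCGACACCTCTCCCAACAGCACCCTGCTAAAGGGTTGAAGCCTA. The template strand is its reverse complement (complement CACAGCCCTCTGGCGTAGCTGTGGAGAGGGTTGTCGTGGGACGATTTCCCAACTTCGGAT, then reverse).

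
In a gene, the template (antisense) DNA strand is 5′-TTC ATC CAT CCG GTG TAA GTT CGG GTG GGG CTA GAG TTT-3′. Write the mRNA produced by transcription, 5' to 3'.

5'-AAACUCUAGCCCCACCCGAACUUACACCGGAUGGAUGAA-3'

RNA polymerase reads the template 3'→5' and synthesizes mRNA 5'→3' by base-pairing (A→U, T→A, G↔C). The complement of the template is AAGTAGGTAGGCCACATTCAAGCCCACCCCGATCTCAAA; antiparallel, so 5'→3' the coding strand is AAACTCTAGCCCCACCCGAACTTACACCGGATGGATGAA. Replace T with U for the mRNA.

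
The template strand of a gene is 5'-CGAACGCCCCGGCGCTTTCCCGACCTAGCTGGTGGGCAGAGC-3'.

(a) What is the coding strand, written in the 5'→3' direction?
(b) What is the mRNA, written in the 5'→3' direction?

(a) The coding strand is the reverse complement of the template: complement GCTTGCGGGGCCGCGAAAGGGCTGGATCGACCACCCGTCTCG, then reverse.
(b) mRNA has the coding-strand sequence with T→U.

(a) 5'-GCTCTGCCCACCAGCTAGGTCGGGAAAGCGCCGGGGCGTTCG-3'
(b) 5'-GCUCUGCCCACCAGCUAGGUCGGGAAAGCGCCGGGGCGUUCG-3'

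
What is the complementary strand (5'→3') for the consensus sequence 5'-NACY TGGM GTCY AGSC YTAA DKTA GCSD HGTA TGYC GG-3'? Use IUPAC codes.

Standard pairs A↔T, G↔C; ambiguity codes pair Y↔R, M↔K, S↔S, D↔H, N↔N. Complement (NTGRACCKCAGRTCSGRATTHMATCGSHDCATACRGCC), then reverse for 5'→3'.

5'-CCGRCATACDHSGCTAMHTTARGSCTRGACKCCARGTN-3'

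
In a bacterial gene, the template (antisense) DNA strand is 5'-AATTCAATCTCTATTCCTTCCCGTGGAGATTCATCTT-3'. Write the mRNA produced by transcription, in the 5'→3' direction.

5'-AAGAUGAAUCUCCACGGGAAGGAAUAGAGAUUGAAUU-3'

RNA polymerase reads the template 3'→5' and synthesizes mRNA 5'→3' by base-pairing (A→U, T→A, G↔C). The complement of the template is TTAAGTTAGAGATAAGGAAGGGCACCTCTAAGTAGAA; antiparallel, so 5'→3' the coding strand is AAGATGAATCTCCACGGGAAGGAATAGAGATTGAATT. Replace T with U for the mRNA.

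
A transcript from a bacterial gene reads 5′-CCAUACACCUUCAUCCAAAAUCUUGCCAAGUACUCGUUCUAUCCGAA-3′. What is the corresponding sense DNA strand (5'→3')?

5'-CCATACACCTTCATCCAAAATCTTGCCAAGTACTCGTTCTATCCGAA-3'

The coding DNA strand has the same 5'→3' sequence as the mRNA with U replaced by T.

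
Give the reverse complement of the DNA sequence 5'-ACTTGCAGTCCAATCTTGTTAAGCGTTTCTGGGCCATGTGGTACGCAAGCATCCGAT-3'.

5'-ATCGGATGCTTGCGTACCACATGGCCCAGAAACGCTTAACAAGATTGGACTGCAAGT-3'

Reading the sequence 3'→5' and pairing each base (A↔T, G↔C) gives the reverse complement directly.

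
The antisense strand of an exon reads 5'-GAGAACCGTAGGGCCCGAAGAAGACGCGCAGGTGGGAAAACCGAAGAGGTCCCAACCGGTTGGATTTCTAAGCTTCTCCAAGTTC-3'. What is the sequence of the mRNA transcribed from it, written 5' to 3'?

The mRNA has the sequence of the coding strand (reverse complement of the template) with T→U. Reverse complement of GAGAACCGTAGGGCCCGAAGAAGACGCGCAGGTGGGAAAACCGAAGAGGTCCCAACCGGTTGGATTTCTAAGCTTCTCCAAGTTC is GAACTTGGAGAAGCTTAGAAATCCAACCGGTTGGGACCTCTTCGGTTTTCCCACCTGCGCGTCTTCTTCGGGCCCTACGGTTCTC; then T→U.

5'-GAACUUGGAGAAGCUUAGAAAUCCAACCGGUUGGGACCUCUUCGGUUUUCCCACCUGCGCGUCUUCUUCGGGCCCUACGGUUCUC-3'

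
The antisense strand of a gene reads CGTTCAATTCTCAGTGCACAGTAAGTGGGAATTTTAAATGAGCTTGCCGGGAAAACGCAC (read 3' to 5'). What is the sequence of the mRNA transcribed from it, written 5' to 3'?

5'-GCAAGUUAAGAGUCACGUGUCAUUCACCCUUAAAAUUUACUCGAACGGCCCUUUUGCGUG-3'

Reading the template 3'→5' as shown, RNA polymerase pairs each base (A→U, T→A, G↔C) to build mRNA 5'→3' directly.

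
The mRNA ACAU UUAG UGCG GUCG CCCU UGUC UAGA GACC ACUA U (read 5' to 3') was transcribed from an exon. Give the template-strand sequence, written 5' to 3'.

Replace U with T to get the coding DNA strand: ACATTTAGTGCGGTCGCCCTTGTCTAGAGACCACTAT. The template strand is its reverse complement (complement TGTAAATCACGCCAGCGGGAACAGATCTCTGGTGATA, then reverse).

5'-ATAGTGGTCTCTAGACAAGGGCGACCGCACTAAATGT-3'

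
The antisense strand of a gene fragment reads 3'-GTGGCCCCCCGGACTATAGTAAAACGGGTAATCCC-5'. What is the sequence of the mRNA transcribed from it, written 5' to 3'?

5'-CACCGGGGGGCCUGAUAUCAUUUUGCCCAUUAGGG-3'

Reading the template 3'→5' as shown, RNA polymerase pairs each base (A→U, T→A, G↔C) to build mRNA 5'→3' directly.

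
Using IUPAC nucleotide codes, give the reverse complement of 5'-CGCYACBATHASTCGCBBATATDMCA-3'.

Standard pairs A↔T, G↔C; ambiguity codes pair Y↔R, M↔K, S↔S, B↔V, D↔H. Complement (GCGRTGVTADTSAGCGVVTATAHKGT), then reverse for 5'→3'.

5'-TGKHATATVVGCGASTDATVGTRGCG-3'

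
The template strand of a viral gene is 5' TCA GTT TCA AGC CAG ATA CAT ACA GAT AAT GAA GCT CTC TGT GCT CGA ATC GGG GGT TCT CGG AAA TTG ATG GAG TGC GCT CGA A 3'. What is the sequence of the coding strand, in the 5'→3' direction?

5'-TTCGAGCGCACTCCATCAATTTCCGAGAACCCCCGATTCGAGCACAGAGAGCTTCATTATCTGTATGTATCTGGCTTGAAACTGA-3'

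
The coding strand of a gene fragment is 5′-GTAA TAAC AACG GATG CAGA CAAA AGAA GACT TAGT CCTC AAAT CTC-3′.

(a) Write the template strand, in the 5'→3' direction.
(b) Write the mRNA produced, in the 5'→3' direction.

(a) 5'-GAGATTTGAGGACTAAGTCTTCTTTTGTCTGCATCCGTTGTTATTAC-3'
(b) 5′-GUAAUAACAACGGAUGCAGACAAAAGAAGACUUAGUCCUCAAAUCUC-3′

(a) The template strand is the reverse complement of the coding strand: complement CATTATTGTTGCCTACGTCTGTTTTCTTCTGAATCAGGAGTTTAGAG, then reverse.
(b) mRNA matches the coding strand with T→U.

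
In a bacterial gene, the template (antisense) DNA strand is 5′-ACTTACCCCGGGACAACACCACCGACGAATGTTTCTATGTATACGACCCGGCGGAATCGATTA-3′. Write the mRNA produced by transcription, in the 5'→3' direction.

The mRNA has the sequence of the coding strand (reverse complement of the template) with T→U. Reverse complement of ACTTACCCCGGGACAACACCACCGACGAATGTTTCTATGTATACGACCCGGCGGAATCGATTA is TAATCGATTCCGCCGGGTCGTATACATAGAAACATTCGTCGGTGGTGTTGTCCCGGGGTAAGT; then T→U.

5'-UAAUCGAUUCCGCCGGGUCGUAUACAUAGAAACAUUCGUCGGUGGUGUUGUCCCGGGGUAAGU-3'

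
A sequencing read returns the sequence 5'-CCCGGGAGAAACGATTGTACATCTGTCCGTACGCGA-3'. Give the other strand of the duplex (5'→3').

5′-TCGCGTACGGACAGATGTACAATCGTTTCTCCCGGG-3′

The complement of CCCGGGAGAAACGATTGTACATCTGTCCGTACGCGA is GGGCCCTCTTTGCTAACATGTAGACAGGCATGCGCT (A↔T, G↔C). DNA strands are antiparallel, so the complementary strand runs 3'→5'; reversing gives the 5'→3' form.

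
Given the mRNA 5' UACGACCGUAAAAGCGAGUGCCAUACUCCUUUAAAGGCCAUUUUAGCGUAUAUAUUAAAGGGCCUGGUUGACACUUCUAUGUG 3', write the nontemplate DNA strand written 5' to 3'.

The coding DNA strand has the same 5'→3' sequence as the mRNA with U replaced by T.

5′-TACGACCGTAAAAGCGAGTGCCATACTCCTTTAAAGGCCATTTTAGCGTATATATTAAAGGGCCTGGTTGACACTTCTATGTG-3′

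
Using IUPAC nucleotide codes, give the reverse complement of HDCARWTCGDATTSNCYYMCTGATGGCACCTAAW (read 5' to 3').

Standard pairs A↔T, G↔C; ambiguity codes pair R↔Y, M↔K, W↔W, S↔S, D↔H, N↔N. Complement (DHGTYWAGCHTAASNGRRKGACTACCGTGGATTW), then reverse for 5'→3'.

5'-WTTAGGTGCCATCAGKRRGNSAATHCGAWYTGHD-3'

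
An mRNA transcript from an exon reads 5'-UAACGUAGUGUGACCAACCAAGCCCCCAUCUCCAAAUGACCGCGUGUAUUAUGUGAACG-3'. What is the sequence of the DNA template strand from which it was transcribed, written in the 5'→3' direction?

Replace U with T to get the coding DNA strand: TAACGTAGTGTGACCAACCAAGCCCCCATCTCCAAATGACCGCGTGTATTATGTGAACG. The template strand is its reverse complement (complement ATTGCATCACACTGGTTGGTTCGGGGGTAGAGGTTTACTGGCGCACATAATACACTTGC, then reverse).

5′-CGTTCACATAATACACGCGGTCATTTGGAGATGGGGGCTTGGTTGGTCACACTACGTTA-3′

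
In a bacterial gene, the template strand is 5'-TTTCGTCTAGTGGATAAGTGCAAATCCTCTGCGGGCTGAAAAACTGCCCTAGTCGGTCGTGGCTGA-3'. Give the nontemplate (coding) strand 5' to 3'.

5′-TCAGCCACGACCGACTAGGGCAGTTTTTCAGCCCGCAGAGGATTTGCACTTATCCACTAGACGAAA-3′

The coding strand is complementary and antiparallel to the template: take the complement (A↔T, G↔C) and reverse.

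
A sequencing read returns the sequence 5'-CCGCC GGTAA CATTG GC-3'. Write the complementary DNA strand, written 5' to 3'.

5'-GCCAATGTTACCGGCGG-3'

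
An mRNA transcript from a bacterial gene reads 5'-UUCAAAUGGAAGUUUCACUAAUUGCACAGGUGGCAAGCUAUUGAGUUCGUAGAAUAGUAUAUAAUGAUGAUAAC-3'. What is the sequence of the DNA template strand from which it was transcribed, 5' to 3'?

5'-GTTATCATCATTATATACTATTCTACGAACTCAATAGCTTGCCACCTGTGCAATTAGTGAAACTTCCATTTGAA-3'

Replace U with T to get the coding DNA strand: TTCAAATGGAAGTTTCACTAATTGCACAGGTGGCAAGCTATTGAGTTCGTAGAATAGTATATAATGATGATAAC. The template strand is its reverse complement (complement AAGTTTACCTTCAAAGTGATTAACGTGTCCACCGTTCGATAACTCAAGCATCTTATCATATATTACTACTATTG, then reverse).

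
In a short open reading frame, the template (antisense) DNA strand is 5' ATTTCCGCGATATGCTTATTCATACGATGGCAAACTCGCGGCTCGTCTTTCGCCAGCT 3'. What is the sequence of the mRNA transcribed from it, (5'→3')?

5'-AGCUGGCGAAAGACGAGCCGCGAGUUUGCCAUCGUAUGAAUAAGCAUAUCGCGGAAAU-3'

RNA polymerase reads the template 3'→5' and synthesizes mRNA 5'→3' by base-pairing (A→U, T→A, G↔C). The complement of the template is TAAAGGCGCTATACGAATAAGTATGCTACCGTTTGAGCGCCGAGCAGAAAGCGGTCGA; antiparallel, so 5'→3' the coding strand is AGCTGGCGAAAGACGAGCCGCGAGTTTGCCATCGTATGAATAAGCATATCGCGGAAAT. Replace T with U for the mRNA.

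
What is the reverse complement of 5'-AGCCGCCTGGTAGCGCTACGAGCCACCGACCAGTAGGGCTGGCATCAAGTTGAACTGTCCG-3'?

5'-CGGACAGTTCAACTTGATGCCAGCCCTACTGGTCGGTGGCTCGTAGCGCTACCAGGCGGCT-3'

Reading the sequence 3'→5' and pairing each base (A↔T, G↔C) gives the reverse complement directly.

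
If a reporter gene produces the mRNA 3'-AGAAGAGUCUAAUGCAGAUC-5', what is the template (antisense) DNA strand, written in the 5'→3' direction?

5′-TCTTCTCAGATTACGTCTAG-3′

Written 5'→3' the mRNA is CUAGACGUAAUCUGAGAAGA, so the coding DNA strand is CTAGACGTAATCTGAGAAGA. The template is its reverse complement.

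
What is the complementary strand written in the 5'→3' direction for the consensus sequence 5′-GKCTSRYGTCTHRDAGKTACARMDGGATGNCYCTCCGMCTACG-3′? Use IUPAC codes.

Standard pairs A↔T, G↔C; ambiguity codes pair R↔Y, M↔K, S↔S, D↔H, N↔N. Complement (CMGASYRCAGADYHTCMATGTYKHCCTACNGRGAGGCKGATGC), then reverse for 5'→3'.

5'-CGTAGKCGGAGRGNCATCCHKYTGTAMCTHYDAGACRYSAGMC-3'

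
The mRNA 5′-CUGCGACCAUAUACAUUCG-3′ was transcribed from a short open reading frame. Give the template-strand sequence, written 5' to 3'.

Replace U with T to get the coding DNA strand: CTGCGACCATATACATTCG. The template strand is its reverse complement (complement GACGCTGGTATATGTAAGC, then reverse).

5'-CGAATGTATATGGTCGCAG-3'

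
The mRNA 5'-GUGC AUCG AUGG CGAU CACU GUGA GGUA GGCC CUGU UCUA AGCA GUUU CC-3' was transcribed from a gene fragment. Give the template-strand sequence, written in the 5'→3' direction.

5'-GGAAACTGCTTAGAACAGGGCCTACCTCACAGTGATCGCCATCGATGCAC-3'

Replace U with T to get the coding DNA strand: GTGCATCGATGGCGATCACTGTGAGGTAGGCCCTGTTCTAAGCAGTTTCC. The template strand is its reverse complement (complement CACGTAGCTACCGCTAGTGACACTCCATCCGGGACAAGATTCGTCAAAGG, then reverse).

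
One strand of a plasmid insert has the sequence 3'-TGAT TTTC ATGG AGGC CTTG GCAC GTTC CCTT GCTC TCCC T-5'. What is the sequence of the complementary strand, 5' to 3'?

5'-ACTAAAAGTACCTCCGGAACCGTGCAAGGGAACGAGAGGGA-3'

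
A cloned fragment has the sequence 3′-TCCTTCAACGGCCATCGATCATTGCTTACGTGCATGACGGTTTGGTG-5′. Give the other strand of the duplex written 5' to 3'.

5′-AGGAAGTTGCCGGTAGCTAGTAACGAATGCACGTACTGCCAAACCAC-3′

The strand is given 3'→5', so its complement runs 5'→3' in the same left-to-right order: pair each base A↔T, G↔C.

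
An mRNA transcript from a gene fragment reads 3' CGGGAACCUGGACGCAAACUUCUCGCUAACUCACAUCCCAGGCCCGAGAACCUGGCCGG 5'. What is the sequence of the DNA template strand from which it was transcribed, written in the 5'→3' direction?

5′-GCCCTTGGACCTGCGTTTGAAGAGCGATTGAGTGTAGGGTCCGGGCTCTTGGACCGGCC-3′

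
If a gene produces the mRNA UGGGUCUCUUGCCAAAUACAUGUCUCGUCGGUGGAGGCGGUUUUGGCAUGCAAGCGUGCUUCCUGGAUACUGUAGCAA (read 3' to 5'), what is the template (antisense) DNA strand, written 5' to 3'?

5′-ACCCAGAGAACGGTTTATGTACAGAGCAGCCACCTCCGCCAAAACCGTACGTTCGCACGAAGGACCTATGACATCGTT-3′

Written 5'→3' the mRNA is AACGAUGUCAUAGGUCCUUCGUGCGAACGUACGGUUUUGGCGGAGGUGGCUGCUCUGUACAUAAACCGUUCUCUGGGU, so the coding DNA strand is AACGATGTCATAGGTCCTTCGTGCGAACGTACGGTTTTGGCGGAGGTGGCTGCTCTGTACATAAACCGTTCTCTGGGT. The template is its reverse complement.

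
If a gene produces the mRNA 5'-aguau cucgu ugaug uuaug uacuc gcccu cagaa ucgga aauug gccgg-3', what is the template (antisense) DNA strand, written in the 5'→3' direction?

Replace U with T to get the coding DNA strand: AGTATCTCGTTGATGTTATGTACTCGCCCTCAGAATCGGAAATTGGCCGG. The template strand is its reverse complement (complement TCATAGAGCAACTACAATACATGAGCGGGAGTCTTAGCCTTTAACCGGCC, then reverse).

5'-CCGGCCAATTTCCGATTCTGAGGGCGAGTACATAACATCAACGAGATACT-3'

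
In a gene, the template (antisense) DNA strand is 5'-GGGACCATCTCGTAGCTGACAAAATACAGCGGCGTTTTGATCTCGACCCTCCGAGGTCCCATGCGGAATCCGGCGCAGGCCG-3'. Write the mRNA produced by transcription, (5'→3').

5'-CGGCCUGCGCCGGAUUCCGCAUGGGACCUCGGAGGGUCGAGAUCAAAACGCCGCUGUAUUUUGUCAGCUACGAGAUGGUCCC-3'

The mRNA has the sequence of the coding strand (reverse complement of the template) with T→U. Reverse complement of GGGACCATCTCGTAGCTGACAAAATACAGCGGCGTTTTGATCTCGACCCTCCGAGGTCCCATGCGGAATCCGGCGCAGGCCG is CGGCCTGCGCCGGATTCCGCATGGGACCTCGGAGGGTCGAGATCAAAACGCCGCTGTATTTTGTCAGCTACGAGATGGTCCC; then T→U.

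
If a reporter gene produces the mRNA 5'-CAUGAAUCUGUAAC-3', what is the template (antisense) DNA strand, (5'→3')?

Replace U with T to get the coding DNA strand: CATGAATCTGTAAC. The template strand is its reverse complement (complement GTACTTAGACATTG, then reverse).

5'-GTTACAGATTCATG-3'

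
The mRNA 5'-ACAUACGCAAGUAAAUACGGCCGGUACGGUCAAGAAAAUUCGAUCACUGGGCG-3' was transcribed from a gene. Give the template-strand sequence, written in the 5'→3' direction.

5'-CGCCCAGTGATCGAATTTTCTTGACCGTACCGGCCGTATTTACTTGCGTATGT-3'

Replace U with T to get the coding DNA strand: ACATACGCAAGTAAATACGGCCGGTACGGTCAAGAAAATTCGATCACTGGGCG. The template strand is its reverse complement (complement TGTATGCGTTCATTTATGCCGGCCATGCCAGTTCTTTTAAGCTAGTGACCCGC, then reverse).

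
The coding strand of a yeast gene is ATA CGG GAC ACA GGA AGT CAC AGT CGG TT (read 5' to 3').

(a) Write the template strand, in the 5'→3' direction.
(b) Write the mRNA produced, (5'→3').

(a) The template strand is the reverse complement of the coding strand: complement TATGCCCTGTGTCCTTCAGTGTCAGCCAA, then reverse.
(b) mRNA matches the coding strand with T→U.

(a) 5'-AACCGACTGTGACTTCCTGTGTCCCGTAT-3'
(b) 5'-AUACGGGACACAGGAAGUCACAGUCGGUU-3'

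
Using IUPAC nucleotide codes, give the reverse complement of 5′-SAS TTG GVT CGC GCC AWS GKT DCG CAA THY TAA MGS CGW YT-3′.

5'-ARWCGSCKTTARDATTGCGHAMCSWTGGCGCGABCCAASTS-3'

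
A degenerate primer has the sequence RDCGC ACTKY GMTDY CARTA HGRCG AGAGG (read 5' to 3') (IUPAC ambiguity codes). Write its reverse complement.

Standard pairs A↔T, G↔C; ambiguity codes pair R↔Y, M↔K, D↔H. Complement (YHGCGTGAMRCKAHRGTYATDCYGCTCTCC), then reverse for 5'→3'.

5′-CCTCTCGYCDTAYTGRHAKCRMAGTGCGHY-3′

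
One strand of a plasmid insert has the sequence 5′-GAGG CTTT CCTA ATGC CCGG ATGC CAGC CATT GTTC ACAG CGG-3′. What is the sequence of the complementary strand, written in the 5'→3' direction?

5'-CCGCTGTGAACAATGGCTGGCATCCGGGCATTAGGAAAGCCTC-3'

Pairing A↔T and G↔C gives CTCCGAAAGGATTACGGGCCTACGGTCGGTAACAAGTGTCGCC, running 3'→5'. Reverse for the 5'→3' convention.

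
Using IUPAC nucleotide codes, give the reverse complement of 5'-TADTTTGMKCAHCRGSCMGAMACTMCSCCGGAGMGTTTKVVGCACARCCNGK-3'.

5'-MCNGGYTGTGCBBMAAACKCTCCGGSGKAGTKTCKGSCYGDTGMKCAAAHTA-3'

Standard pairs A↔T, G↔C; ambiguity codes pair R↔Y, M↔K, S↔S, D↔H, V↔B, N↔N. Complement (ATHAAACKMGTDGYCSGKCTKTGAKGSGGCCTCKCAAAMBBCGTGTYGGNCM), then reverse for 5'→3'.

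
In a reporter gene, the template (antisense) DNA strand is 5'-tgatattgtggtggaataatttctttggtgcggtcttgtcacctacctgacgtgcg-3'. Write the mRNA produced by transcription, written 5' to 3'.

The mRNA has the sequence of the coding strand (reverse complement of the template) with T→U. Reverse complement of TGATATTGTGGTGGAATAATTTCTTTGGTGCGGTCTTGTCACCTACCTGACGTGCG is CGCACGTCAGGTAGGTGACAAGACCGCACCAAAGAAATTATTCCACCACAATATCA; then T→U.

5'-CGCACGUCAGGUAGGUGACAAGACCGCACCAAAGAAAUUAUUCCACCACAAUAUCA-3'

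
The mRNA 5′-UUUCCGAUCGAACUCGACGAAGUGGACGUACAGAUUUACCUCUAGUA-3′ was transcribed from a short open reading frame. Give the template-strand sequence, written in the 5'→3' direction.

5'-TACTAGAGGTAAATCTGTACGTCCACTTCGTCGAGTTCGATCGGAAA-3'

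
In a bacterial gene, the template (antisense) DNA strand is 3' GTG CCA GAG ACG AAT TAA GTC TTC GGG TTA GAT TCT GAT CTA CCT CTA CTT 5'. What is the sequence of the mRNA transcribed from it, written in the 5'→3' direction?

Reading the template 3'→5' as shown, RNA polymerase pairs each base (A→U, T→A, G↔C) to build mRNA 5'→3' directly.

5'-CACGGUCUCUGCUUAAUUCAGAAGCCCAAUCUAAGACUAGAUGGAGAUGAA-3'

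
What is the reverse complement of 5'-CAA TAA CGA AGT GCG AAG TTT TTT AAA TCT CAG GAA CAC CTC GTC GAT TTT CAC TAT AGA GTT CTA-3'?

Reading the sequence 3'→5' and pairing each base (A↔T, G↔C) gives the reverse complement directly.

5'-TAGAACTCTATAGTGAAAATCGACGAGGTGTTCCTGAGATTTAAAAAACTTCGCACTTCGTTATTG-3'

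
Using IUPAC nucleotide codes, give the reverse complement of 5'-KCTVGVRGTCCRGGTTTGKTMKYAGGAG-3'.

5'-CTCCTRMKAMCAAACCYGGACYBCBAGM-3'

Standard pairs A↔T, G↔C; ambiguity codes pair R↔Y, M↔K, V↔B. Complement (MGABCBYCAGGYCCAAACMAKMRTCCTC), then reverse for 5'→3'.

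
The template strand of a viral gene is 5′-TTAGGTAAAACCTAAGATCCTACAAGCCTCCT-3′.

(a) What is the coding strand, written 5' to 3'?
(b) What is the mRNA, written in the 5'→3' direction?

(a) 5'-AGGAGGCTTGTAGGATCTTAGGTTTTACCTAA-3'
(b) 5′-AGGAGGCUUGUAGGAUCUUAGGUUUUACCUAA-3′

(a) The coding strand is the reverse complement of the template: complement AATCCATTTTGGATTCTAGGATGTTCGGAGGA, then reverse.
(b) mRNA has the coding-strand sequence with T→U.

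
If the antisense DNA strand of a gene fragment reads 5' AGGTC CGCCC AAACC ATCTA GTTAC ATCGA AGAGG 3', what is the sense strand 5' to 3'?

The coding strand is complementary and antiparallel to the template: take the complement (A↔T, G↔C) and reverse.

5′-CCTCTTCGATGTAACTAGATGGTTTGGGCGGACCT-3′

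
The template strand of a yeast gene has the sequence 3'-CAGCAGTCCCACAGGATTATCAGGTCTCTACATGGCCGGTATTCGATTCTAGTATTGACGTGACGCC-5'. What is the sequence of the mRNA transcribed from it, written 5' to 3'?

5'-GUCGUCAGGGUGUCCUAAUAGUCCAGAGAUGUACCGGCCAUAAGCUAAGAUCAUAACUGCACUGCGG-3'

Reading the template 3'→5' as shown, RNA polymerase pairs each base (A→U, T→A, G↔C) to build mRNA 5'→3' directly.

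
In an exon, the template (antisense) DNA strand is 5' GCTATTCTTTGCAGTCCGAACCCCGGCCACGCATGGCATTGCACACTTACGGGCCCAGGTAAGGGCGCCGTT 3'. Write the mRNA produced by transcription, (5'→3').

5′-AACGGCGCCCUUACCUGGGCCCGUAAGUGUGCAAUGCCAUGCGUGGCCGGGGUUCGGACUGCAAAGAAUAGC-3′

RNA polymerase reads the template 3'→5' and synthesizes mRNA 5'→3' by base-pairing (A→U, T→A, G↔C). The complement of the template is CGATAAGAAACGTCAGGCTTGGGGCCGGTGCGTACCGTAACGTGTGAATGCCCGGGTCCATTCCCGCGGCAA; antiparallel, so 5'→3' the coding strand is AACGGCGCCCTTACCTGGGCCCGTAAGTGTGCAATGCCATGCGTGGCCGGGGTTCGGACTGCAAAGAATAGC. Replace T with U for the mRNA.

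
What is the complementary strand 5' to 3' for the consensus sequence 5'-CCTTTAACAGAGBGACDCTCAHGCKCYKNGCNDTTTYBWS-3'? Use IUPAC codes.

5'-SWVRAAAHNGCNMRGMGCDTGAGHGTCVCTCTGTTAAAGG-3'

Standard pairs A↔T, G↔C; ambiguity codes pair Y↔R, K↔M, W↔W, S↔S, B↔V, D↔H, N↔N. Complement (GGAAATTGTCTCVCTGHGAGTDCGMGRMNCGNHAAARVWS), then reverse for 5'→3'.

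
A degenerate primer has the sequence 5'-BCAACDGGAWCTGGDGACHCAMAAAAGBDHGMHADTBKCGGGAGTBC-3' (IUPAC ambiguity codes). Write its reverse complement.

5'-GVACTCCCGMVAHTDKCDHVCTTTTKTGDGTCHCCAGWTCCHGTTGV-3'

Standard pairs A↔T, G↔C; ambiguity codes pair M↔K, W↔W, B↔V, D↔H. Complement (VGTTGHCCTWGACCHCTGDGTKTTTTCVHDCKDTHAVMGCCCTCAVG), then reverse for 5'→3'.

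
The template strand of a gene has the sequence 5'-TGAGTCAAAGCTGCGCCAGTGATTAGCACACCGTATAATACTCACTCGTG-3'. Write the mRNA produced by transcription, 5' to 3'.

The mRNA has the sequence of the coding strand (reverse complement of the template) with T→U. Reverse complement of TGAGTCAAAGCTGCGCCAGTGATTAGCACACCGTATAATACTCACTCGTG is CACGAGTGAGTATTATACGGTGTGCTAATCACTGGCGCAGCTTTGACTCA; then T→U.

5'-CACGAGUGAGUAUUAUACGGUGUGCUAAUCACUGGCGCAGCUUUGACUCA-3'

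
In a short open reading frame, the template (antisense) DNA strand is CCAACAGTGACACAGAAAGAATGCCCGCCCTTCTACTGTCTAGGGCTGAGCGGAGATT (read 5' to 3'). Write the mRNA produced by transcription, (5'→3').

5′-AAUCUCCGCUCAGCCCUAGACAGUAGAAGGGCGGGCAUUCUUUCUGUGUCACUGUUGG-3′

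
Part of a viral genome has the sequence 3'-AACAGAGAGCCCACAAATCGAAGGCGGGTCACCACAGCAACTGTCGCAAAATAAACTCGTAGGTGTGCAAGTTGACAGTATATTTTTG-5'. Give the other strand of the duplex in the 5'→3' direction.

5'-TTGTCTCTCGGGTGTTTAGCTTCCGCCCAGTGGTGTCGTTGACAGCGTTTTATTTGAGCATCCACACGTTCAACTGTCATATAAAAAC-3'

The strand is given 3'→5', so its complement runs 5'→3' in the same left-to-right order: pair each base A↔T, G↔C.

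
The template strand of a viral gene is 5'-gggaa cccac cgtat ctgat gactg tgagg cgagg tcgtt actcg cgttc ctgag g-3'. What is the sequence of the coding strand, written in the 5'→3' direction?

5'-CCTCAGGAACGCGAGTAACGACCTCGCCTCACAGTCATCAGATACGGTGGGTTCCC-3'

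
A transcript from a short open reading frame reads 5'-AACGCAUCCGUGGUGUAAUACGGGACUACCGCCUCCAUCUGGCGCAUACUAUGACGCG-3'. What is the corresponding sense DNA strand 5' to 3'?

5'-AACGCATCCGTGGTGTAATACGGGACTACCGCCTCCATCTGGCGCATACTATGACGCG-3'

The coding DNA strand has the same 5'→3' sequence as the mRNA with U replaced by T.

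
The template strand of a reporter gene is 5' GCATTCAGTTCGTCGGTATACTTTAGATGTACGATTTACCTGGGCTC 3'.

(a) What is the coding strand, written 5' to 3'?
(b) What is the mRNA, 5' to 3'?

(a) The coding strand is the reverse complement of the template: complement CGTAAGTCAAGCAGCCATATGAAATCTACATGCTAAATGGACCCGAG, then reverse.
(b) mRNA has the coding-strand sequence with T→U.

(a) 5'-GAGCCCAGGTAAATCGTACATCTAAAGTATACCGACGAACTGAATGC-3'
(b) 5'-GAGCCCAGGUAAAUCGUACAUCUAAAGUAUACCGACGAACUGAAUGC-3'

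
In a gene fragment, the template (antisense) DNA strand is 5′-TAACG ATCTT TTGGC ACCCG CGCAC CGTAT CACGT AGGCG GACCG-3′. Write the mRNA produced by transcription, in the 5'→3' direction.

5'-CGGUCCGCCUACGUGAUACGGUGCGCGGGUGCCAAAAGAUCGUUA-3'

RNA polymerase reads the template 3'→5' and synthesizes mRNA 5'→3' by base-pairing (A→U, T→A, G↔C). The complement of the template is ATTGCTAGAAAACCGTGGGCGCGTGGCATAGTGCATCCGCCTGGC; antiparallel, so 5'→3' the coding strand is CGGTCCGCCTACGTGATACGGTGCGCGGGTGCCAAAAGATCGTTA. Replace T with U for the mRNA.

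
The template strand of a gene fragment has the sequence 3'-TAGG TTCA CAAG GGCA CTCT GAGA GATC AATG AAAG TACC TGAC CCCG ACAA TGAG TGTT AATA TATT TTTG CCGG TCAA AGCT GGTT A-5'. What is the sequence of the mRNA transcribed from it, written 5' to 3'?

Reading the template 3'→5' as shown, RNA polymerase pairs each base (A→U, T→A, G↔C) to build mRNA 5'→3' directly.

5′-AUCCAAGUGUUCCCGUGAGACUCUCUAGUUACUUUCAUGGACUGGGGCUGUUACUCACAAUUAUAUAAAAACGGCCAGUUUCGACCAAU-3′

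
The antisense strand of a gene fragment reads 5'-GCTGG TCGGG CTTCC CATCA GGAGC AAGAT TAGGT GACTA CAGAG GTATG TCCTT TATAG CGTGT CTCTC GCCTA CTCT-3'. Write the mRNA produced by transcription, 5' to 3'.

RNA polymerase reads the template 3'→5' and synthesizes mRNA 5'→3' by base-pairing (A→U, T→A, G↔C). The complement of the template is CGACCAGCCCGAAGGGTAGTCCTCGTTCTAATCCACTGATGTCTCCATACAGGAAATATCGCACAGAGAGCGGATGAGA; antiparallel, so 5'→3' the coding strand is AGAGTAGGCGAGAGACACGCTATAAAGGACATACCTCTGTAGTCACCTAATCTTGCTCCTGATGGGAAGCCCGACCAGC. Replace T with U for the mRNA.

5'-AGAGUAGGCGAGAGACACGCUAUAAAGGACAUACCUCUGUAGUCACCUAAUCUUGCUCCUGAUGGGAAGCCCGACCAGC-3'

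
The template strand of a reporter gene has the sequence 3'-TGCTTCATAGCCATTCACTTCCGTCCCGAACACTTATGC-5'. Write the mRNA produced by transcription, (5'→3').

5'-ACGAAGUAUCGGUAAGUGAAGGCAGGGCUUGUGAAUACG-3'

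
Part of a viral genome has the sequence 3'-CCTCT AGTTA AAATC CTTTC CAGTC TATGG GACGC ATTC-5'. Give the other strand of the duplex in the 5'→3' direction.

5'-GGAGATCAATTTTAGGAAAGGTCAGATACCCTGCGTAAG-3'

The strand is given 3'→5', so its complement runs 5'→3' in the same left-to-right order: pair each base A↔T, G↔C.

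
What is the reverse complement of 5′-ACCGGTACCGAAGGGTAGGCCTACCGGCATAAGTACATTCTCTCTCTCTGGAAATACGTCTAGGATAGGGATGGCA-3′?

Reading the sequence 3'→5' and pairing each base (A↔T, G↔C) gives the reverse complement directly.

5′-TGCCATCCCTATCCTAGACGTATTTCCAGAGAGAGAGAATGTACTTATGCCGGTAGGCCTACCCTTCGGTACCGGT-3′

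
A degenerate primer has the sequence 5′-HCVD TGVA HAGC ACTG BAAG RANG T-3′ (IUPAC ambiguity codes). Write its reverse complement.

Standard pairs A↔T, G↔C; ambiguity codes pair R↔Y, B↔V, D↔H, N↔N. Complement (DGBHACBTDTCGTGACVTTCYTNCA), then reverse for 5'→3'.

5′-ACNTYCTTVCAGTGCTDTBCAHBGD-3′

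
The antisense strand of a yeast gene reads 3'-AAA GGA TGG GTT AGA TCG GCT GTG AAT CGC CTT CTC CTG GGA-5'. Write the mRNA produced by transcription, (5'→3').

5'-UUUCCUACCCAAUCUAGCCGACACUUAGCGGAAGAGGACCCU-3'

Reading the template 3'→5' as shown, RNA polymerase pairs each base (A→U, T→A, G↔C) to build mRNA 5'→3' directly.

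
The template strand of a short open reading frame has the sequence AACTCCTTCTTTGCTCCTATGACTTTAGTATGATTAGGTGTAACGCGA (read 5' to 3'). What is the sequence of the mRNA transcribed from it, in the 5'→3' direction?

The mRNA has the sequence of the coding strand (reverse complement of the template) with T→U. Reverse complement of AACTCCTTCTTTGCTCCTATGACTTTAGTATGATTAGGTGTAACGCGA is TCGCGTTACACCTAATCATACTAAAGTCATAGGAGCAAAGAAGGAGTT; then T→U.

5'-UCGCGUUACACCUAAUCAUACUAAAGUCAUAGGAGCAAAGAAGGAGUU-3'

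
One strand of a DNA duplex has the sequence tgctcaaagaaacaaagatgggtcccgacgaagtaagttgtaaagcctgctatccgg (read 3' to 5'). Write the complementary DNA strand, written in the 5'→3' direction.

5'-ACGAGTTTCTTTGTTTCTACCCAGGGCTGCTTCATTCAACATTTCGGACGATAGGCC-3'

The strand is given 3'→5', so its complement runs 5'→3' in the same left-to-right order: pair each base A↔T, G↔C.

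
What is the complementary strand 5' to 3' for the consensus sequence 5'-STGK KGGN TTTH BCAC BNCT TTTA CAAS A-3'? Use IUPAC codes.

5'-TSTTGTAAAAGNVGTGVDAAANCCMMCAS-3'

Standard pairs A↔T, G↔C; ambiguity codes pair K↔M, S↔S, B↔V, H↔D, N↔N. Complement (SACMMCCNAAADVGTGVNGAAAATGTTST), then reverse for 5'→3'.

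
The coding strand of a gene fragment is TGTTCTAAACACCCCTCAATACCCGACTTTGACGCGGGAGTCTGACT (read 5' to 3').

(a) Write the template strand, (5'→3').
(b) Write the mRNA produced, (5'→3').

(a) The template strand is the reverse complement of the coding strand: complement ACAAGATTTGTGGGGAGTTATGGGCTGAAACTGCGCCCTCAGACTGA, then reverse.
(b) mRNA matches the coding strand with T→U.

(a) 5'-AGTCAGACTCCCGCGTCAAAGTCGGGTATTGAGGGGTGTTTAGAACA-3'
(b) 5′-UGUUCUAAACACCCCUCAAUACCCGACUUUGACGCGGGAGUCUGACU-3′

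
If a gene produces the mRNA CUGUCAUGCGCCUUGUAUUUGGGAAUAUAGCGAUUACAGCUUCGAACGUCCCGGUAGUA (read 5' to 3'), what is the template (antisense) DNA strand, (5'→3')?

Replace U with T to get the coding DNA strand: CTGTCATGCGCCTTGTATTTGGGAATATAGCGATTACAGCTTCGAACGTCCCGGTAGTA. The template strand is its reverse complement (complement GACAGTACGCGGAACATAAACCCTTATATCGCTAATGTCGAAGCTTGCAGGGCCATCAT, then reverse).

5'-TACTACCGGGACGTTCGAAGCTGTAATCGCTATATTCCCAAATACAAGGCGCATGACAG-3'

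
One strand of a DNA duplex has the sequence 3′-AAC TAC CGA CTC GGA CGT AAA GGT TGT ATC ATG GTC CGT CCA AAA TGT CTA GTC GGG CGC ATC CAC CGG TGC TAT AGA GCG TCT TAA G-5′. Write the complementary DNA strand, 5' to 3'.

The strand is given 3'→5', so its complement runs 5'→3' in the same left-to-right order: pair each base A↔T, G↔C.

5′-TTGATGGCTGAGCCTGCATTTCCAACATAGTACCAGGCAGGTTTTACAGATCAGCCCGCGTAGGTGGCCACGATATCTCGCAGAATTC-3′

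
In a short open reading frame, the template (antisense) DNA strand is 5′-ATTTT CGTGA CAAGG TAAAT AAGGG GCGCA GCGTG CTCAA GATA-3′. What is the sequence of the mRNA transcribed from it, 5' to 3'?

5'-UAUCUUGAGCACGCUGCGCCCCUUAUUUACCUUGUCACGAAAAU-3'

RNA polymerase reads the template 3'→5' and synthesizes mRNA 5'→3' by base-pairing (A→U, T→A, G↔C). The complement of the template is TAAAAGCACTGTTCCATTTATTCCCCGCGTCGCACGAGTTCTAT; antiparallel, so 5'→3' the coding strand is TATCTTGAGCACGCTGCGCCCCTTATTTACCTTGTCACGAAAAT. Replace T with U for the mRNA.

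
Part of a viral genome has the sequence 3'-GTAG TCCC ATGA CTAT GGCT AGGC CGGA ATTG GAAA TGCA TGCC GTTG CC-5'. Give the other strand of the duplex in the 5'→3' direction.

The strand is given 3'→5', so its complement runs 5'→3' in the same left-to-right order: pair each base A↔T, G↔C.

5'-CATCAGGGTACTGATACCGATCCGGCCTTAACCTTTACGTACGGCAACGG-3'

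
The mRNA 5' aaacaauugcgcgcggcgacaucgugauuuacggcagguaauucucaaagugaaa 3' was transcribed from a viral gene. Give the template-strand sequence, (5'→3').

Replace U with T to get the coding DNA strand: AAACAATTGCGCGCGGCGACATCGTGATTTACGGCAGGTAATTCTCAAAGTGAAA. The template strand is its reverse complement (complement TTTGTTAACGCGCGCCGCTGTAGCACTAAATGCCGTCCATTAAGAGTTTCACTTT, then reverse).

5'-TTTCACTTTGAGAATTACCTGCCGTAAATCACGATGTCGCCGCGCGCAATTGTTT-3'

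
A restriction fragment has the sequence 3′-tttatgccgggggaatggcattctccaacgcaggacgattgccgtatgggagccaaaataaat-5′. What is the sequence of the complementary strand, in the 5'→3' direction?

5'-AAATACGGCCCCCTTACCGTAAGAGGTTGCGTCCTGCTAACGGCATACCCTCGGTTTTATTTA-3'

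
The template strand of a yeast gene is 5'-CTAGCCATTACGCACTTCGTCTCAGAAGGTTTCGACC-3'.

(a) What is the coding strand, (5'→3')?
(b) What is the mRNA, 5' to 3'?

(a) The coding strand is the reverse complement of the template: complement GATCGGTAATGCGTGAAGCAGAGTCTTCCAAAGCTGG, then reverse.
(b) mRNA has the coding-strand sequence with T→U.

(a) 5'-GGTCGAAACCTTCTGAGACGAAGTGCGTAATGGCTAG-3'
(b) 5′-GGUCGAAACCUUCUGAGACGAAGUGCGUAAUGGCUAG-3′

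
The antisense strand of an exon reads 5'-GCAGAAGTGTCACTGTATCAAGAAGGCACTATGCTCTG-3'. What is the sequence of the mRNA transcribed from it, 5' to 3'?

5'-CAGAGCAUAGUGCCUUCUUGAUACAGUGACACUUCUGC-3'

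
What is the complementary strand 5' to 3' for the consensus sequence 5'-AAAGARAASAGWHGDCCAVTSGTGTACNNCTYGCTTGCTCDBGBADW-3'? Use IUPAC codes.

5′-WHTVCVHGAGCAAGCRAGNNGTACACSABTGGHCDWCTSTTYTCTTT-3′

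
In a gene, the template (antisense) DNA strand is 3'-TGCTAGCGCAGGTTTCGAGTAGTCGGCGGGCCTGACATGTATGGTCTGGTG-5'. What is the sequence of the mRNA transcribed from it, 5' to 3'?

5'-ACGAUCGCGUCCAAAGCUCAUCAGCCGCCCGGACUGUACAUACCAGACCAC-3'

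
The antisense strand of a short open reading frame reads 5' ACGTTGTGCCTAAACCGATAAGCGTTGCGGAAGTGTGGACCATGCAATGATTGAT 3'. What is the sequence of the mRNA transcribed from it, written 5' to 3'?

5′-AUCAAUCAUUGCAUGGUCCACACUUCCGCAACGCUUAUCGGUUUAGGCACAACGU-3′

The mRNA has the sequence of the coding strand (reverse complement of the template) with T→U. Reverse complement of ACGTTGTGCCTAAACCGATAAGCGTTGCGGAAGTGTGGACCATGCAATGATTGAT is ATCAATCATTGCATGGTCCACACTTCCGCAACGCTTATCGGTTTAGGCACAACGT; then T→U.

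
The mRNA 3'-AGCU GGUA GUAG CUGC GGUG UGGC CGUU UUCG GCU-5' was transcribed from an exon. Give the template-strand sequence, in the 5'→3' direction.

5'-TCGACCATCATCGACGCCACACCGGCAAAAGCCGA-3'

Written 5'→3' the mRNA is UCGGCUUUUGCCGGUGUGGCGUCGAUGAUGGUCGA, so the coding DNA strand is TCGGCTTTTGCCGGTGTGGCGTCGATGATGGTCGA. The template is its reverse complement.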